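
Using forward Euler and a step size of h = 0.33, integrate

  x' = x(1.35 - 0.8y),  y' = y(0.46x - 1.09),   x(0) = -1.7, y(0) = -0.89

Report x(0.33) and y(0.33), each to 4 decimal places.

Euler on (x,y): x_{n+1} = x_n + h·x', y_{n+1} = y_n + h·y'.
0.000000: (-1.700000, -0.890000); f=(-3.505400, 1.666080) → (-2.856782, -0.340194)
(x(0.33), y(0.33)) ≈ (-2.8568, -0.3402)

-2.8568, -0.3402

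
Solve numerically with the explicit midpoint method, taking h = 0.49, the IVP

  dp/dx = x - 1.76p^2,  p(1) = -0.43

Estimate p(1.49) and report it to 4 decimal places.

0.1196

Midpoint: k1 = f(x_n, p_n); k2 = f(x_n + h/2, p_n + (h/2)·k1); p_{n+1} = p_n + h·k2.
x=1.000000, p=-0.430000:
  k1 = f(1.000000, -0.430000) = 0.674576
  k2 = f(1.245000, -0.264729) = 1.121657
  p ← -0.430000 + 0.49·1.121657 = 0.119612
p(1.49) ≈ 0.1196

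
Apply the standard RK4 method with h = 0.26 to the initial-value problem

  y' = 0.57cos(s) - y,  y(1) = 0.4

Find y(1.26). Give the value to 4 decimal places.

0.3633

RK4: k1 = f(s_n, y_n); k2 = f(s_n + h/2, y_n + (h/2)·k1); k3 = f(s_n + h/2, y_n + (h/2)·k2); k4 = f(s_n + h, y_n + h·k3); y_{n+1} = y_n + (h/6)·(k1 + 2k2 + 2k3 + k4).
s=1.000000, y=0.400000:
  k1 = f(1.000000, 0.400000) = -0.092028
  k2 = f(1.130000, 0.388036) = -0.144840
  k3 = f(1.130000, 0.381171) = -0.137975
  k4 = f(1.260000, 0.364127) = -0.189811
  y ← 0.400000 + (0.26/6)·(k1 + 2k2 + 2k3 + k4) = 0.363276
y(1.26) ≈ 0.3633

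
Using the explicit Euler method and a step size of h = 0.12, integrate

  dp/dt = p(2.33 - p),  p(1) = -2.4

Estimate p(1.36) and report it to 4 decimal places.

-13.4235

Euler: p_{n+1} = p_n + h·f(t_n, p_n).
t=1.000000, p=-2.400000: f=-11.352000 → p ← -2.400000 + 0.12·(-11.352000) = -3.762240
t=1.120000, p=-3.762240: f=-22.920469 → p ← -3.762240 + 0.12·(-22.920469) = -6.512696
t=1.240000, p=-6.512696: f=-57.589795 → p ← -6.512696 + 0.12·(-57.589795) = -13.423472
p(1.36) ≈ -13.4235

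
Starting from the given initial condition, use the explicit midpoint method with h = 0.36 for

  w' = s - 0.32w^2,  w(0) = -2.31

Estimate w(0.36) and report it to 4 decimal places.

-3.0344

Midpoint: k1 = f(s_n, w_n); k2 = f(s_n + h/2, w_n + (h/2)·k1); w_{n+1} = w_n + h·k2.
s=0.000000, w=-2.310000:
  k1 = f(0.000000, -2.310000) = -1.707552
  k2 = f(0.180000, -2.617359) = -2.012182
  w ← -2.310000 + 0.36·(-2.012182) = -3.034386
w(0.36) ≈ -3.0344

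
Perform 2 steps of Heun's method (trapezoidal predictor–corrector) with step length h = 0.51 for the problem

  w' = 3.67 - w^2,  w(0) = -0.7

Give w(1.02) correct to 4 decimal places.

Heun: k1 = f(s_n, w_n); k2 = f(s_n + h, w_n + h·k1); w_{n+1} = w_n + (h/2)·(k1 + k2).
s=0.000000, w=-0.700000:
  k1 = f(0.000000, -0.700000) = 3.180000
  k2 = f(0.510000, 0.921800) = 2.820285
  w ← -0.700000 + (0.51/2)·(3.180000 + 2.820285) = 0.830073
s=0.510000, w=0.830073:
  k1 = f(0.510000, 0.830073) = 2.980979
  k2 = f(1.020000, 2.350372) = -1.854249
  w ← 0.830073 + (0.51/2)·(2.980979 + (-1.854249)) = 1.117389
w(1.02) ≈ 1.1174

1.1174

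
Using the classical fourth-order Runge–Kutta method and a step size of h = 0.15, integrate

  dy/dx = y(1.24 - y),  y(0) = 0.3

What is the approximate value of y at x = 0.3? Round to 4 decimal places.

RK4: k1 = f(x_n, y_n); k2 = f(x_n + h/2, y_n + (h/2)·k1); k3 = f(x_n + h/2, y_n + (h/2)·k2); k4 = f(x_n + h, y_n + h·k3); y_{n+1} = y_n + (h/6)·(k1 + 2k2 + 2k3 + k4).
x=0.000000, y=0.300000:
  k1 = f(0.000000, 0.300000) = 0.282000
  k2 = f(0.075000, 0.321150) = 0.295089
  k3 = f(0.075000, 0.322132) = 0.295674
  k4 = f(0.150000, 0.344351) = 0.308418
  y ← 0.300000 + (0.15/6)·(k1 + 2k2 + 2k3 + k4) = 0.344299
x=0.150000, y=0.344299:
  k1 = f(0.150000, 0.344299) = 0.308389
  k2 = f(0.225000, 0.367428) = 0.320607
  k3 = f(0.225000, 0.368344) = 0.321069
  k4 = f(0.300000, 0.392459) = 0.332625
  y ← 0.344299 + (0.15/6)·(k1 + 2k2 + 2k3 + k4) = 0.392408
y(0.3) ≈ 0.3924

0.3924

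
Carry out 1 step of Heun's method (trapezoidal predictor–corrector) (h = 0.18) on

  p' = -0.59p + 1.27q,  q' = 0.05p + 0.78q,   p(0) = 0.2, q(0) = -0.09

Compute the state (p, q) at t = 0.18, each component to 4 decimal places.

Heun on (p,q): k1 = f(t_n, state_n); k2 = f(t_n + h, state_n + h·k1); state_{n+1} = state_n + (h/2)·(k1 + k2).
0.000000: (0.200000, -0.090000)
  k1 = (-0.232300, -0.060200)
  predictor → (0.158186, -0.100836)
  k2 = (-0.221391, -0.070743)
  → (0.159168, -0.101785)
(p(0.18), q(0.18)) ≈ (0.1592, -0.1018)

0.1592, -0.1018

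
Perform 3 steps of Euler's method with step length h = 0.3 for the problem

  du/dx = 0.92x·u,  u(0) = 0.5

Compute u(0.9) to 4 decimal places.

Euler: u_{n+1} = u_n + h·f(x_n, u_n).
x=0.000000, u=0.500000: f=0.000000 → u ← 0.500000 + 0.3·0.000000 = 0.500000
x=0.300000, u=0.500000: f=0.138000 → u ← 0.500000 + 0.3·0.138000 = 0.541400
x=0.600000, u=0.541400: f=0.298853 → u ← 0.541400 + 0.3·0.298853 = 0.631056
u(0.9) ≈ 0.6311

0.6311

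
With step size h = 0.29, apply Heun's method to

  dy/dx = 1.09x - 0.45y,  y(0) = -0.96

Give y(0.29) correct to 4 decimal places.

-0.7971

Heun: k1 = f(x_n, y_n); k2 = f(x_n + h, y_n + h·k1); y_{n+1} = y_n + (h/2)·(k1 + k2).
x=0.000000, y=-0.960000:
  k1 = f(0.000000, -0.960000) = 0.432000
  k2 = f(0.290000, -0.834720) = 0.691724
  y ← -0.960000 + (0.29/2)·(0.432000 + 0.691724) = -0.797060
y(0.29) ≈ -0.7971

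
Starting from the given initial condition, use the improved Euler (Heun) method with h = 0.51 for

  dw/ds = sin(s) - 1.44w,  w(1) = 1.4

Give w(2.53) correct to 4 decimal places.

Heun: k1 = f(s_n, w_n); k2 = f(s_n + h, w_n + h·k1); w_{n+1} = w_n + (h/2)·(k1 + k2).
s=1.000000, w=1.400000:
  k1 = f(1.000000, 1.400000) = -1.174529
  k2 = f(1.510000, 0.800990) = -0.155273
  w ← 1.400000 + (0.51/2)·(-1.174529 + (-0.155273)) = 1.060900
s=1.510000, w=1.060900:
  k1 = f(1.510000, 1.060900) = -0.529544
  k2 = f(2.020000, 0.790833) = -0.238006
  w ← 1.060900 + (0.51/2)·(-0.529544 + (-0.238006)) = 0.865175
s=2.020000, w=0.865175:
  k1 = f(2.020000, 0.865175) = -0.345059
  k2 = f(2.530000, 0.689195) = -0.418269
  w ← 0.865175 + (0.51/2)·(-0.345059 + (-0.418269)) = 0.670527
w(2.53) ≈ 0.6705

0.6705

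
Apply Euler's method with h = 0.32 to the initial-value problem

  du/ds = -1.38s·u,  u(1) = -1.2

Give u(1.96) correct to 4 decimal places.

-0.0771

Euler: u_{n+1} = u_n + h·f(s_n, u_n).
s=1.000000, u=-1.200000: f=1.656000 → u ← -1.200000 + 0.32·1.656000 = -0.670080
s=1.320000, u=-0.670080: f=1.220618 → u ← -0.670080 + 0.32·1.220618 = -0.279482
s=1.640000, u=-0.279482: f=0.632524 → u ← -0.279482 + 0.32·0.632524 = -0.077075
u(1.96) ≈ -0.0771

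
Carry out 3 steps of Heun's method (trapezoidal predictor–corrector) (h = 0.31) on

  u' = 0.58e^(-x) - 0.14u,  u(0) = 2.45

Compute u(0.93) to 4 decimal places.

2.4787

Heun: k1 = f(x_n, u_n); k2 = f(x_n + h, u_n + h·k1); u_{n+1} = u_n + (h/2)·(k1 + k2).
x=0.000000, u=2.450000:
  k1 = f(0.000000, 2.450000) = 0.237000
  k2 = f(0.310000, 2.523470) = 0.072113
  u ← 2.450000 + (0.31/2)·(0.237000 + 0.072113) = 2.497913
x=0.310000, u=2.497913:
  k1 = f(0.310000, 2.497913) = 0.075691
  k2 = f(0.620000, 2.521377) = -0.040985
  u ← 2.497913 + (0.31/2)·(0.075691 + (-0.040985)) = 2.503292
x=0.620000, u=2.503292:
  k1 = f(0.620000, 2.503292) = -0.038453
  k2 = f(0.930000, 2.491372) = -0.119951
  u ← 2.503292 + (0.31/2)·(-0.038453 + (-0.119951)) = 2.478739
u(0.93) ≈ 2.4787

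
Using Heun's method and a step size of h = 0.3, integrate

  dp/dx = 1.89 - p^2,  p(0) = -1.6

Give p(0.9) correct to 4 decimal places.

-6.3499

Heun: k1 = f(x_n, p_n); k2 = f(x_n + h, p_n + h·k1); p_{n+1} = p_n + (h/2)·(k1 + k2).
x=0.000000, p=-1.600000:
  k1 = f(0.000000, -1.600000) = -0.670000
  k2 = f(0.300000, -1.801000) = -1.353601
  p ← -1.600000 + (0.3/2)·(-0.670000 + (-1.353601)) = -1.903540
x=0.300000, p=-1.903540:
  k1 = f(0.300000, -1.903540) = -1.733465
  k2 = f(0.600000, -2.423580) = -3.983738
  p ← -1.903540 + (0.3/2)·(-1.733465 + (-3.983738)) = -2.761121
x=0.600000, p=-2.761121:
  k1 = f(0.600000, -2.761121) = -5.733787
  k2 = f(0.900000, -4.481257) = -18.191664
  p ← -2.761121 + (0.3/2)·(-5.733787 + (-18.191664)) = -6.349938
p(0.9) ≈ -6.3499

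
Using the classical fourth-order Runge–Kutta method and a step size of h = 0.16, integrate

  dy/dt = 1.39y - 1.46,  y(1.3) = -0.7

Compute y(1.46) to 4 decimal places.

-1.1360

RK4: k1 = f(t_n, y_n); k2 = f(t_n + h/2, y_n + (h/2)·k1); k3 = f(t_n + h/2, y_n + (h/2)·k2); k4 = f(t_n + h, y_n + h·k3); y_{n+1} = y_n + (h/6)·(k1 + 2k2 + 2k3 + k4).
t=1.300000, y=-0.700000:
  k1 = f(1.300000, -0.700000) = -2.433000
  k2 = f(1.380000, -0.894640) = -2.703550
  k3 = f(1.380000, -0.916284) = -2.733635
  k4 = f(1.460000, -1.137382) = -3.040960
  y ← -0.700000 + (0.16/6)·(k1 + 2k2 + 2k3 + k4) = -1.135955
y(1.46) ≈ -1.1360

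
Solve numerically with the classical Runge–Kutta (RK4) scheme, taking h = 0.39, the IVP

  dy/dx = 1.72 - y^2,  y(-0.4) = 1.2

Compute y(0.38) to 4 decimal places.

RK4: k1 = f(x_n, y_n); k2 = f(x_n + h/2, y_n + (h/2)·k1); k3 = f(x_n + h/2, y_n + (h/2)·k2); k4 = f(x_n + h, y_n + h·k3); y_{n+1} = y_n + (h/6)·(k1 + 2k2 + 2k3 + k4).
x=-0.400000, y=1.200000:
  k1 = f(-0.400000, 1.200000) = 0.280000
  k2 = f(-0.205000, 1.254600) = 0.145979
  k3 = f(-0.205000, 1.228466) = 0.210872
  k4 = f(-0.010000, 1.282240) = 0.075861
  y ← 1.200000 + (0.39/6)·(k1 + 2k2 + 2k3 + k4) = 1.269522
x=-0.010000, y=1.269522:
  k1 = f(-0.010000, 1.269522) = 0.108315
  k2 = f(0.185000, 1.290643) = 0.054241
  k3 = f(0.185000, 1.280098) = 0.081348
  k4 = f(0.380000, 1.301247) = 0.026756
  y ← 1.269522 + (0.39/6)·(k1 + 2k2 + 2k3 + k4) = 1.295928
y(0.38) ≈ 1.2959

1.2959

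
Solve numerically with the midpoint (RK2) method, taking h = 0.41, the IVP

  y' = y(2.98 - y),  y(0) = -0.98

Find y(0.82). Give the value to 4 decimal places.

-69.5608

Midpoint: k1 = f(t_n, y_n); k2 = f(t_n + h/2, y_n + (h/2)·k1); y_{n+1} = y_n + h·k2.
t=0.000000, y=-0.980000:
  k1 = f(0.000000, -0.980000) = -3.880800
  k2 = f(0.205000, -1.775564) = -8.443808
  y ← -0.980000 + 0.41·(-8.443808) = -4.441961
t=0.410000, y=-4.441961:
  k1 = f(0.410000, -4.441961) = -32.968066
  k2 = f(0.615000, -11.200415) = -158.826529
  y ← -4.441961 + 0.41·(-158.826529) = -69.560838
y(0.82) ≈ -69.5608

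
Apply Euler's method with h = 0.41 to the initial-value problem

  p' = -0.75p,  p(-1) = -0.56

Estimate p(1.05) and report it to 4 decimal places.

Euler: p_{n+1} = p_n + h·f(x_n, p_n).
x=-1.000000, p=-0.560000: f=0.420000 → p ← -0.560000 + 0.41·0.420000 = -0.387800
x=-0.590000, p=-0.387800: f=0.290850 → p ← -0.387800 + 0.41·0.290850 = -0.268551
x=-0.180000, p=-0.268551: f=0.201414 → p ← -0.268551 + 0.41·0.201414 = -0.185972
x=0.230000, p=-0.185972: f=0.139479 → p ← -0.185972 + 0.41·0.139479 = -0.128786
x=0.640000, p=-0.128786: f=0.096589 → p ← -0.128786 + 0.41·0.096589 = -0.089184
p(1.05) ≈ -0.0892

-0.0892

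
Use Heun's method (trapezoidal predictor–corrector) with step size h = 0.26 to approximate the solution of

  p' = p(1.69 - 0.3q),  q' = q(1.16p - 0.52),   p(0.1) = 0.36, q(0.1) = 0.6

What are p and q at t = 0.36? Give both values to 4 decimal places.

0.5294, 0.5967

Heun on (p,q): k1 = f(t_n, state_n); k2 = f(t_n + h, state_n + h·k1); state_{n+1} = state_n + (h/2)·(k1 + k2).
0.100000: (0.360000, 0.600000)
  k1 = (0.543600, -0.061440)
  predictor → (0.501336, 0.584026)
  k2 = (0.759420, 0.035947)
  → (0.529393, 0.596686)
(p(0.36), q(0.36)) ≈ (0.5294, 0.5967)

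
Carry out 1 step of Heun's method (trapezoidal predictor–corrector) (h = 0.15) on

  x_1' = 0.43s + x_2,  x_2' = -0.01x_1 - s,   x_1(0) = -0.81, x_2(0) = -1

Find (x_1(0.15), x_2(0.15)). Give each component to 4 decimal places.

-0.9551, -1.0099

Heun on (x_1,x_2): k1 = f(s_n, state_n); k2 = f(s_n + h, state_n + h·k1); state_{n+1} = state_n + (h/2)·(k1 + k2).
0.000000: (-0.810000, -1.000000)
  k1 = (-1.000000, 0.008100)
  predictor → (-0.960000, -0.998785)
  k2 = (-0.934285, -0.140400)
  → (-0.955071, -1.009923)
(x_1(0.15), x_2(0.15)) ≈ (-0.9551, -1.0099)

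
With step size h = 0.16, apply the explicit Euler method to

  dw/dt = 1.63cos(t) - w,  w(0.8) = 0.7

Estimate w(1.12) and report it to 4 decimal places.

0.7961

Euler: w_{n+1} = w_n + h·f(t_n, w_n).
t=0.800000, w=0.700000: f=0.435632 → w ← 0.700000 + 0.16·0.435632 = 0.769701
t=0.960000, w=0.769701: f=0.165136 → w ← 0.769701 + 0.16·0.165136 = 0.796123
w(1.12) ≈ 0.7961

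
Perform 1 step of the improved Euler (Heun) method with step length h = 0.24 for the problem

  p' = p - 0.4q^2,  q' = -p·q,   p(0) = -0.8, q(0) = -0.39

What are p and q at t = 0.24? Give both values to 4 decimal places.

-1.0345, -0.4836

Heun on (p,q): k1 = f(t_n, state_n); k2 = f(t_n + h, state_n + h·k1); state_{n+1} = state_n + (h/2)·(k1 + k2).
0.000000: (-0.800000, -0.390000)
  k1 = (-0.860840, -0.312000)
  predictor → (-1.006602, -0.464880)
  k2 = (-1.093047, -0.467949)
  → (-1.034466, -0.483594)
(p(0.24), q(0.24)) ≈ (-1.0345, -0.4836)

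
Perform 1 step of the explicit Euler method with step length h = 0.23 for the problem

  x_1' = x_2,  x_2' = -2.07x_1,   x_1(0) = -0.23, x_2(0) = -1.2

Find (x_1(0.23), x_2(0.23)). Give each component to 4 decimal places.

-0.5060, -1.0905

Euler on (x_1,x_2): x_1_{n+1} = x_1_n + h·x_1', x_2_{n+1} = x_2_n + h·x_2'.
0.000000: (-0.230000, -1.200000); f=(-1.200000, 0.476100) → (-0.506000, -1.090497)
(x_1(0.23), x_2(0.23)) ≈ (-0.5060, -1.0905)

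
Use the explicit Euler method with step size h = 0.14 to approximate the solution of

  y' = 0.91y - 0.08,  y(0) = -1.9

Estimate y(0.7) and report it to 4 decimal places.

Euler: y_{n+1} = y_n + h·f(x_n, y_n).
x=0.000000, y=-1.900000: f=-1.809000 → y ← -1.900000 + 0.14·(-1.809000) = -2.153260
x=0.140000, y=-2.153260: f=-2.039467 → y ← -2.153260 + 0.14·(-2.039467) = -2.438785
x=0.280000, y=-2.438785: f=-2.299295 → y ← -2.438785 + 0.14·(-2.299295) = -2.760687
x=0.420000, y=-2.760687: f=-2.592225 → y ← -2.760687 + 0.14·(-2.592225) = -3.123598
x=0.560000, y=-3.123598: f=-2.922474 → y ← -3.123598 + 0.14·(-2.922474) = -3.532744
y(0.7) ≈ -3.5327

-3.5327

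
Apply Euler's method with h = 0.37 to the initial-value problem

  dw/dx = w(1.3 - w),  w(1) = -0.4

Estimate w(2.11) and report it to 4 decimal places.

Euler: w_{n+1} = w_n + h·f(x_n, w_n).
x=1.000000, w=-0.400000: f=-0.680000 → w ← -0.400000 + 0.37·(-0.680000) = -0.651600
x=1.370000, w=-0.651600: f=-1.271663 → w ← -0.651600 + 0.37·(-1.271663) = -1.122115
x=1.740000, w=-1.122115: f=-2.717892 → w ← -1.122115 + 0.37·(-2.717892) = -2.127735
w(2.11) ≈ -2.1277

-2.1277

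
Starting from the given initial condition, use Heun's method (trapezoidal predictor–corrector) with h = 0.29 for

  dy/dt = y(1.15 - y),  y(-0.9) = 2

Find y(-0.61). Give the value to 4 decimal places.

Heun: k1 = f(t_n, y_n); k2 = f(t_n + h, y_n + h·k1); y_{n+1} = y_n + (h/2)·(k1 + k2).
t=-0.900000, y=2.000000:
  k1 = f(-0.900000, 2.000000) = -1.700000
  k2 = f(-0.610000, 1.507000) = -0.537999
  y ← 2.000000 + (0.29/2)·(-1.700000 + (-0.537999)) = 1.675490
y(-0.61) ≈ 1.6755

1.6755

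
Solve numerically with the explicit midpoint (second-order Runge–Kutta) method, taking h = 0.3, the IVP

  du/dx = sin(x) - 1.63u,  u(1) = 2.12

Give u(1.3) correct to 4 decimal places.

1.5489

Midpoint: k1 = f(x_n, u_n); k2 = f(x_n + h/2, u_n + (h/2)·k1); u_{n+1} = u_n + h·k2.
x=1.000000, u=2.120000:
  k1 = f(1.000000, 2.120000) = -2.614129
  k2 = f(1.150000, 1.727881) = -1.903682
  u ← 2.120000 + 0.3·(-1.903682) = 1.548896
u(1.3) ≈ 1.5489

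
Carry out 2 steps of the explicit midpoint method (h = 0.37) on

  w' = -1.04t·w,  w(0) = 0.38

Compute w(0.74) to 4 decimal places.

0.2829

Midpoint: k1 = f(t_n, w_n); k2 = f(t_n + h/2, w_n + (h/2)·k1); w_{n+1} = w_n + h·k2.
t=0.000000, w=0.380000:
  k1 = f(0.000000, 0.380000) = 0.000000
  k2 = f(0.185000, 0.380000) = -0.073112
  w ← 0.380000 + 0.37·(-0.073112) = 0.352949
t=0.370000, w=0.352949:
  k1 = f(0.370000, 0.352949) = -0.135815
  k2 = f(0.555000, 0.327823) = -0.189219
  w ← 0.352949 + 0.37·(-0.189219) = 0.282937
w(0.74) ≈ 0.2829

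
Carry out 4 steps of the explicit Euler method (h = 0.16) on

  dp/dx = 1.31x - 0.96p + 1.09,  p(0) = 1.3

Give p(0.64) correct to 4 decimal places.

Euler: p_{n+1} = p_n + h·f(x_n, p_n).
x=0.000000, p=1.300000: f=-0.158000 → p ← 1.300000 + 0.16·(-0.158000) = 1.274720
x=0.160000, p=1.274720: f=0.075869 → p ← 1.274720 + 0.16·0.075869 = 1.286859
x=0.320000, p=1.286859: f=0.273815 → p ← 1.286859 + 0.16·0.273815 = 1.330669
x=0.480000, p=1.330669: f=0.441357 → p ← 1.330669 + 0.16·0.441357 = 1.401287
p(0.64) ≈ 1.4013

1.4013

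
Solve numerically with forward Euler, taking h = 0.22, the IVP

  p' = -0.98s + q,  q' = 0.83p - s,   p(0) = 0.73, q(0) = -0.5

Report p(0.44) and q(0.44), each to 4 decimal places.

Euler on (p,q): p_{n+1} = p_n + h·p', q_{n+1} = q_n + h·q'.
0.000000: (0.730000, -0.500000); f=(-0.500000, 0.605900) → (0.620000, -0.366702)
0.220000: (0.620000, -0.366702); f=(-0.582302, 0.294600) → (0.491894, -0.301890)
(p(0.44), q(0.44)) ≈ (0.4919, -0.3019)

0.4919, -0.3019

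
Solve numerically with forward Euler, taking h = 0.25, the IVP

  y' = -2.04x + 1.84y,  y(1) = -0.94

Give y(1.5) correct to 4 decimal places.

-3.3858

Euler: y_{n+1} = y_n + h·f(x_n, y_n).
x=1.000000, y=-0.940000: f=-3.769600 → y ← -0.940000 + 0.25·(-3.769600) = -1.882400
x=1.250000, y=-1.882400: f=-6.013616 → y ← -1.882400 + 0.25·(-6.013616) = -3.385804
y(1.5) ≈ -3.3858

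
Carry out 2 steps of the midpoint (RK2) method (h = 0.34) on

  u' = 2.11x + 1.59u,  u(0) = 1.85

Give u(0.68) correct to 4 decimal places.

Midpoint: k1 = f(x_n, u_n); k2 = f(x_n + h/2, u_n + (h/2)·k1); u_{n+1} = u_n + h·k2.
x=0.000000, u=1.850000:
  k1 = f(0.000000, 1.850000) = 2.941500
  k2 = f(0.170000, 2.350055) = 4.095287
  u ← 1.850000 + 0.34·4.095287 = 3.242398
x=0.340000, u=3.242398:
  k1 = f(0.340000, 3.242398) = 5.872812
  k2 = f(0.510000, 4.240776) = 7.818934
  u ← 3.242398 + 0.34·7.818934 = 5.900835
u(0.68) ≈ 5.9008

5.9008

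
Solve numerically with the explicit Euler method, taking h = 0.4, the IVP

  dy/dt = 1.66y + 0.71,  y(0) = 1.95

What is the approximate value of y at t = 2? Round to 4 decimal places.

29.9060

Euler: y_{n+1} = y_n + h·f(t_n, y_n).
t=0.000000, y=1.950000: f=3.947000 → y ← 1.950000 + 0.4·3.947000 = 3.528800
t=0.400000, y=3.528800: f=6.567808 → y ← 3.528800 + 0.4·6.567808 = 6.155923
t=0.800000, y=6.155923: f=10.928833 → y ← 6.155923 + 0.4·10.928833 = 10.527456
t=1.200000, y=10.527456: f=18.185577 → y ← 10.527456 + 0.4·18.185577 = 17.801687
t=1.600000, y=17.801687: f=30.260801 → y ← 17.801687 + 0.4·30.260801 = 29.906007
y(2) ≈ 29.9060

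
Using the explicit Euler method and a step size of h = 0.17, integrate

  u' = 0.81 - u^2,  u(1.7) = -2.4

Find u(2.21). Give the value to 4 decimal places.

Euler: u_{n+1} = u_n + h·f(s_n, u_n).
s=1.700000, u=-2.400000: f=-4.950000 → u ← -2.400000 + 0.17·(-4.950000) = -3.241500
s=1.870000, u=-3.241500: f=-9.697322 → u ← -3.241500 + 0.17·(-9.697322) = -4.890045
s=2.040000, u=-4.890045: f=-23.102538 → u ← -4.890045 + 0.17·(-23.102538) = -8.817476
u(2.21) ≈ -8.8175

-8.8175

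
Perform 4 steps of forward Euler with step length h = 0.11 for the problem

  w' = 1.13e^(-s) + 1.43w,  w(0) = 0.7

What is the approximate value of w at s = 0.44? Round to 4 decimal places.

1.8023

Euler: w_{n+1} = w_n + h·f(s_n, w_n).
s=0.000000, w=0.700000: f=2.131000 → w ← 0.700000 + 0.11·2.131000 = 0.934410
s=0.110000, w=0.934410: f=2.348499 → w ← 0.934410 + 0.11·2.348499 = 1.192745
s=0.220000, w=1.192745: f=2.612471 → w ← 1.192745 + 0.11·2.612471 = 1.480117
s=0.330000, w=1.480117: f=2.928951 → w ← 1.480117 + 0.11·2.928951 = 1.802301
w(0.44) ≈ 1.8023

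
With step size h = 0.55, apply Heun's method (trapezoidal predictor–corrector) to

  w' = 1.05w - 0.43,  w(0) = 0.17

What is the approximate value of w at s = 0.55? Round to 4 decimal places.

Heun: k1 = f(s_n, w_n); k2 = f(s_n + h, w_n + h·k1); w_{n+1} = w_n + (h/2)·(k1 + k2).
s=0.000000, w=0.170000:
  k1 = f(0.000000, 0.170000) = -0.251500
  k2 = f(0.550000, 0.031675) = -0.396741
  w ← 0.170000 + (0.55/2)·(-0.251500 + (-0.396741)) = -0.008266
w(0.55) ≈ -0.0083

-0.0083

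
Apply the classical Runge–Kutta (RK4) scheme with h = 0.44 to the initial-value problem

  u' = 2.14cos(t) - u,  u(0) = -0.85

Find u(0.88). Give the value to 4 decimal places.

0.7094

RK4: k1 = f(t_n, u_n); k2 = f(t_n + h/2, u_n + (h/2)·k1); k3 = f(t_n + h/2, u_n + (h/2)·k2); k4 = f(t_n + h, u_n + h·k3); u_{n+1} = u_n + (h/6)·(k1 + 2k2 + 2k3 + k4).
t=0.000000, u=-0.850000:
  k1 = f(0.000000, -0.850000) = 2.990000
  k2 = f(0.220000, -0.192200) = 2.280621
  k3 = f(0.220000, -0.348263) = 2.436684
  k4 = f(0.440000, 0.222141) = 1.714028
  u ← -0.850000 + (0.44/6)·(k1 + 2k2 + 2k3 + k4) = 0.186833
t=0.440000, u=0.186833:
  k1 = f(0.440000, 0.186833) = 1.749335
  k2 = f(0.660000, 0.571687) = 1.118896
  k3 = f(0.660000, 0.432991) = 1.257593
  k4 = f(0.880000, 0.740174) = 0.623329
  u ← 0.186833 + (0.44/6)·(k1 + 2k2 + 2k3 + k4) = 0.709380
u(0.88) ≈ 0.7094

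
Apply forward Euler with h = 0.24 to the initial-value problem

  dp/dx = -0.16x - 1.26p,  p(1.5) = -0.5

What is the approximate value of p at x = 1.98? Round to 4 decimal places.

Euler: p_{n+1} = p_n + h·f(x_n, p_n).
x=1.500000, p=-0.500000: f=0.390000 → p ← -0.500000 + 0.24·0.390000 = -0.406400
x=1.740000, p=-0.406400: f=0.233664 → p ← -0.406400 + 0.24·0.233664 = -0.350321
p(1.98) ≈ -0.3503

-0.3503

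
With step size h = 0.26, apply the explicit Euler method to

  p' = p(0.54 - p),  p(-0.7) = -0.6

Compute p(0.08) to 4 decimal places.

Euler: p_{n+1} = p_n + h·f(x_n, p_n).
x=-0.700000, p=-0.600000: f=-0.684000 → p ← -0.600000 + 0.26·(-0.684000) = -0.777840
x=-0.440000, p=-0.777840: f=-1.025069 → p ← -0.777840 + 0.26·(-1.025069) = -1.044358
x=-0.180000, p=-1.044358: f=-1.654637 → p ← -1.044358 + 0.26·(-1.654637) = -1.474563
p(0.08) ≈ -1.4746

-1.4746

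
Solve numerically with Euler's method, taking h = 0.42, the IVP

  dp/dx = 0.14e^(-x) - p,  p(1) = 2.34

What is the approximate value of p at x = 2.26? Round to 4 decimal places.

Euler: p_{n+1} = p_n + h·f(x_n, p_n).
x=1.000000, p=2.340000: f=-2.288497 → p ← 2.340000 + 0.42·(-2.288497) = 1.378831
x=1.420000, p=1.378831: f=-1.344991 → p ← 1.378831 + 0.42·(-1.344991) = 0.813935
x=1.840000, p=0.813935: f=-0.791701 → p ← 0.813935 + 0.42·(-0.791701) = 0.481421
p(2.26) ≈ 0.4814

0.4814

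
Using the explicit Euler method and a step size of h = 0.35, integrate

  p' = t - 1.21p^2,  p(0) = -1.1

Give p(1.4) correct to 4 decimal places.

Euler: p_{n+1} = p_n + h·f(t_n, p_n).
t=0.000000, p=-1.100000: f=-1.464100 → p ← -1.100000 + 0.35·(-1.464100) = -1.612435
t=0.350000, p=-1.612435: f=-2.795935 → p ← -1.612435 + 0.35·(-2.795935) = -2.591012
t=0.700000, p=-2.591012: f=-7.423148 → p ← -2.591012 + 0.35·(-7.423148) = -5.189114
t=1.050000, p=-5.189114: f=-31.531555 → p ← -5.189114 + 0.35·(-31.531555) = -16.225158
p(1.4) ≈ -16.2252

-16.2252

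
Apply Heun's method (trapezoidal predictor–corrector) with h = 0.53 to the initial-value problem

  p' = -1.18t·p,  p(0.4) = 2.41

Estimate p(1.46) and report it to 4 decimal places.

0.8203

Heun: k1 = f(t_n, p_n); k2 = f(t_n + h, p_n + h·k1); p_{n+1} = p_n + (h/2)·(k1 + k2).
t=0.400000, p=2.410000:
  k1 = f(0.400000, 2.410000) = -1.137520
  k2 = f(0.930000, 1.807114) = -1.983127
  p ← 2.410000 + (0.53/2)·(-1.137520 + (-1.983127)) = 1.583028
t=0.930000, p=1.583028:
  k1 = f(0.930000, 1.583028) = -1.737215
  k2 = f(1.460000, 0.662304) = -1.141018
  p ← 1.583028 + (0.53/2)·(-1.737215 + (-1.141018)) = 0.820297
p(1.46) ≈ 0.8203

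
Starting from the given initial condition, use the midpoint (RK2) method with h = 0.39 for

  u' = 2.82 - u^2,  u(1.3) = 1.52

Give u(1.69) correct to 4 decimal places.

1.5971

Midpoint: k1 = f(t_n, u_n); k2 = f(t_n + h/2, u_n + (h/2)·k1); u_{n+1} = u_n + h·k2.
t=1.300000, u=1.520000:
  k1 = f(1.300000, 1.520000) = 0.509600
  k2 = f(1.495000, 1.619372) = 0.197634
  u ← 1.520000 + 0.39·0.197634 = 1.597077
u(1.69) ≈ 1.5971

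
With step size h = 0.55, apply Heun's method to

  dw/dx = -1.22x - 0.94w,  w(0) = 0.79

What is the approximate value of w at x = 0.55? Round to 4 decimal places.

Heun: k1 = f(x_n, w_n); k2 = f(x_n + h, w_n + h·k1); w_{n+1} = w_n + (h/2)·(k1 + k2).
x=0.000000, w=0.790000:
  k1 = f(0.000000, 0.790000) = -0.742600
  k2 = f(0.550000, 0.381570) = -1.029676
  w ← 0.790000 + (0.55/2)·(-0.742600 + (-1.029676)) = 0.302624
w(0.55) ≈ 0.3026

0.3026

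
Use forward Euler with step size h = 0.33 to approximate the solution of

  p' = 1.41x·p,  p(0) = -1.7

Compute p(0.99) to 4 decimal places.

-2.5633

Euler: p_{n+1} = p_n + h·f(x_n, p_n).
x=0.000000, p=-1.700000: f=0.000000 → p ← -1.700000 + 0.33·0.000000 = -1.700000
x=0.330000, p=-1.700000: f=-0.791010 → p ← -1.700000 + 0.33·(-0.791010) = -1.961033
x=0.660000, p=-1.961033: f=-1.824938 → p ← -1.961033 + 0.33·(-1.824938) = -2.563263
p(0.99) ≈ -2.5633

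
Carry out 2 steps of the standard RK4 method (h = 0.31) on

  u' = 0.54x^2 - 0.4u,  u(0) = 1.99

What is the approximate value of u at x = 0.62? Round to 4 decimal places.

RK4: k1 = f(x_n, u_n); k2 = f(x_n + h/2, u_n + (h/2)·k1); k3 = f(x_n + h/2, u_n + (h/2)·k2); k4 = f(x_n + h, u_n + h·k3); u_{n+1} = u_n + (h/6)·(k1 + 2k2 + 2k3 + k4).
x=0.000000, u=1.990000:
  k1 = f(0.000000, 1.990000) = -0.796000
  k2 = f(0.155000, 1.866620) = -0.733675
  k3 = f(0.155000, 1.876280) = -0.737539
  k4 = f(0.310000, 1.761363) = -0.652651
  u ← 1.990000 + (0.31/6)·(k1 + 2k2 + 2k3 + k4) = 1.763128
x=0.310000, u=1.763128:
  k1 = f(0.310000, 1.763128) = -0.653357
  k2 = f(0.465000, 1.661857) = -0.547981
  k3 = f(0.465000, 1.678191) = -0.554515
  k4 = f(0.620000, 1.591228) = -0.428915
  u ← 1.763128 + (0.31/6)·(k1 + 2k2 + 2k3 + k4) = 1.593286
u(0.62) ≈ 1.5933

1.5933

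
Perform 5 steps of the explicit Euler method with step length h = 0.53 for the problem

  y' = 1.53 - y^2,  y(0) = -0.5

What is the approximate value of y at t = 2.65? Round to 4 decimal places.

1.2415

Euler: y_{n+1} = y_n + h·f(t_n, y_n).
t=0.000000, y=-0.500000: f=1.280000 → y ← -0.500000 + 0.53·1.280000 = 0.178400
t=0.530000, y=0.178400: f=1.498173 → y ← 0.178400 + 0.53·1.498173 = 0.972432
t=1.060000, y=0.972432: f=0.584376 → y ← 0.972432 + 0.53·0.584376 = 1.282151
t=1.590000, y=1.282151: f=-0.113912 → y ← 1.282151 + 0.53·(-0.113912) = 1.221778
t=2.120000, y=1.221778: f=0.037259 → y ← 1.221778 + 0.53·0.037259 = 1.241525
y(2.65) ≈ 1.2415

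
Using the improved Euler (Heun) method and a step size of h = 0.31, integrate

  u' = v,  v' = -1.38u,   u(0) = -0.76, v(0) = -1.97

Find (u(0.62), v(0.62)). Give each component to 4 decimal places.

Heun on (u,v): k1 = f(t_n, state_n); k2 = f(t_n + h, state_n + h·k1); state_{n+1} = state_n + (h/2)·(k1 + k2).
0.000000: (-0.760000, -1.970000)
  k1 = (-1.970000, 1.048800)
  predictor → (-1.370700, -1.644872)
  k2 = (-1.644872, 1.891566)
  → (-1.320305, -1.514243)
0.310000: (-1.320305, -1.514243)
  k1 = (-1.514243, 1.822021)
  predictor → (-1.789721, -0.949417)
  k2 = (-0.949417, 2.469814)
  → (-1.702172, -0.849009)
(u(0.62), v(0.62)) ≈ (-1.7022, -0.8490)

-1.7022, -0.8490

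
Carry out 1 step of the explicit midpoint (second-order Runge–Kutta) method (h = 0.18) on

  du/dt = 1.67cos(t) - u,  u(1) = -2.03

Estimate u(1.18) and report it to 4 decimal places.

Midpoint: k1 = f(t_n, u_n); k2 = f(t_n + h/2, u_n + (h/2)·k1); u_{n+1} = u_n + h·k2.
t=1.000000, u=-2.030000:
  k1 = f(1.000000, -2.030000) = 2.932305
  k2 = f(1.090000, -1.766093) = 2.538443
  u ← -2.030000 + 0.18·2.538443 = -1.573080
u(1.18) ≈ -1.5731

-1.5731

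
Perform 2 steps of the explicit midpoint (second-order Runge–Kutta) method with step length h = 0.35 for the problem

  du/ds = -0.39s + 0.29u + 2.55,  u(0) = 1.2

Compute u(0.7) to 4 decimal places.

3.3447

Midpoint: k1 = f(s_n, u_n); k2 = f(s_n + h/2, u_n + (h/2)·k1); u_{n+1} = u_n + h·k2.
s=0.000000, u=1.200000:
  k1 = f(0.000000, 1.200000) = 2.898000
  k2 = f(0.175000, 1.707150) = 2.976823
  u ← 1.200000 + 0.35·2.976823 = 2.241888
s=0.350000, u=2.241888:
  k1 = f(0.350000, 2.241888) = 3.063648
  k2 = f(0.525000, 2.778027) = 3.150878
  u ← 2.241888 + 0.35·3.150878 = 3.344695
u(0.7) ≈ 3.3447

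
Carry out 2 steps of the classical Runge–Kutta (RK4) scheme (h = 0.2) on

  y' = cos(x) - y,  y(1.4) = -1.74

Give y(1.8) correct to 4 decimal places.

RK4: k1 = f(x_n, y_n); k2 = f(x_n + h/2, y_n + (h/2)·k1); k3 = f(x_n + h/2, y_n + (h/2)·k2); k4 = f(x_n + h, y_n + h·k3); y_{n+1} = y_n + (h/6)·(k1 + 2k2 + 2k3 + k4).
x=1.400000, y=-1.740000:
  k1 = f(1.400000, -1.740000) = 1.909967
  k2 = f(1.500000, -1.549003) = 1.619740
  k3 = f(1.500000, -1.578026) = 1.648763
  k4 = f(1.600000, -1.410247) = 1.381048
  y ← -1.740000 + (0.2/6)·(k1 + 2k2 + 2k3 + k4) = -1.412399
x=1.600000, y=-1.412399:
  k1 = f(1.600000, -1.412399) = 1.383200
  k2 = f(1.700000, -1.274079) = 1.145235
  k3 = f(1.700000, -1.297876) = 1.169031
  k4 = f(1.800000, -1.178593) = 0.951391
  y ← -1.412399 + (0.2/6)·(k1 + 2k2 + 2k3 + k4) = -1.180295
y(1.8) ≈ -1.1803

-1.1803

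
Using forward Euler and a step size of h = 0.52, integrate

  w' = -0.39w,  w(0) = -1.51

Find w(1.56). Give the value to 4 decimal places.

-0.7650

Euler: w_{n+1} = w_n + h·f(x_n, w_n).
x=0.000000, w=-1.510000: f=0.588900 → w ← -1.510000 + 0.52·0.588900 = -1.203772
x=0.520000, w=-1.203772: f=0.469471 → w ← -1.203772 + 0.52·0.469471 = -0.959647
x=1.040000, w=-0.959647: f=0.374262 → w ← -0.959647 + 0.52·0.374262 = -0.765031
w(1.56) ≈ -0.7650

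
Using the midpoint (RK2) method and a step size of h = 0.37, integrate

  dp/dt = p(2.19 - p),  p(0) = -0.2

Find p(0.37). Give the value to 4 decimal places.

Midpoint: k1 = f(t_n, p_n); k2 = f(t_n + h/2, p_n + (h/2)·k1); p_{n+1} = p_n + h·k2.
t=0.000000, p=-0.200000:
  k1 = f(0.000000, -0.200000) = -0.478000
  k2 = f(0.185000, -0.288430) = -0.714854
  p ← -0.200000 + 0.37·(-0.714854) = -0.464496
p(0.37) ≈ -0.4645

-0.4645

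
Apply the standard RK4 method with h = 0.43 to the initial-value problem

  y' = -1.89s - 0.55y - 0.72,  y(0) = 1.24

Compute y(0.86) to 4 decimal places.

RK4: k1 = f(s_n, y_n); k2 = f(s_n + h/2, y_n + (h/2)·k1); k3 = f(s_n + h/2, y_n + (h/2)·k2); k4 = f(s_n + h, y_n + h·k3); y_{n+1} = y_n + (h/6)·(k1 + 2k2 + 2k3 + k4).
s=0.000000, y=1.240000:
  k1 = f(0.000000, 1.240000) = -1.402000
  k2 = f(0.215000, 0.938570) = -1.642564
  k3 = f(0.215000, 0.886849) = -1.614117
  k4 = f(0.430000, 0.545930) = -1.832961
  y ← 1.240000 + (0.43/6)·(k1 + 2k2 + 2k3 + k4) = 0.541370
s=0.430000, y=0.541370:
  k1 = f(0.430000, 0.541370) = -1.830454
  k2 = f(0.645000, 0.147823) = -2.020352
  k3 = f(0.645000, 0.106994) = -1.997897
  k4 = f(0.860000, -0.317725) = -2.170651
  y ← 0.541370 + (0.43/6)·(k1 + 2k2 + 2k3 + k4) = -0.321325
y(0.86) ≈ -0.3213

-0.3213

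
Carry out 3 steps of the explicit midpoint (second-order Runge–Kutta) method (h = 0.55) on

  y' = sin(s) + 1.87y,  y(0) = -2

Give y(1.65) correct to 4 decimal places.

Midpoint: k1 = f(s_n, y_n); k2 = f(s_n + h/2, y_n + (h/2)·k1); y_{n+1} = y_n + h·k2.
s=0.000000, y=-2.000000:
  k1 = f(0.000000, -2.000000) = -3.740000
  k2 = f(0.275000, -3.028500) = -5.391748
  y ← -2.000000 + 0.55·(-5.391748) = -4.965461
s=0.550000, y=-4.965461:
  k1 = f(0.550000, -4.965461) = -8.762726
  k2 = f(0.825000, -7.375211) = -13.057097
  y ← -4.965461 + 0.55·(-13.057097) = -12.146865
s=1.100000, y=-12.146865:
  k1 = f(1.100000, -12.146865) = -21.823430
  k2 = f(1.375000, -18.148308) = -32.956442
  y ← -12.146865 + 0.55·(-32.956442) = -30.272908
y(1.65) ≈ -30.2729

-30.2729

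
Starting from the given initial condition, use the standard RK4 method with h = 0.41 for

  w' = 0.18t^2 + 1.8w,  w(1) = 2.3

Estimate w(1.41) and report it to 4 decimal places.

RK4: k1 = f(t_n, w_n); k2 = f(t_n + h/2, w_n + (h/2)·k1); k3 = f(t_n + h/2, w_n + (h/2)·k2); k4 = f(t_n + h, w_n + h·k3); w_{n+1} = w_n + (h/6)·(k1 + 2k2 + 2k3 + k4).
t=1.000000, w=2.300000:
  k1 = f(1.000000, 2.300000) = 4.320000
  k2 = f(1.205000, 3.185600) = 5.995444
  k3 = f(1.205000, 3.529066) = 6.613684
  k4 = f(1.410000, 5.011610) = 9.378756
  w ← 2.300000 + (0.41/6)·(k1 + 2k2 + 2k3 + k4) = 4.959329
w(1.41) ≈ 4.9593

4.9593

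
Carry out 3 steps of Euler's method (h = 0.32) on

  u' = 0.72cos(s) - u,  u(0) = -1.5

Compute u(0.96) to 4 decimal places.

Euler: u_{n+1} = u_n + h·f(s_n, u_n).
s=0.000000, u=-1.500000: f=2.220000 → u ← -1.500000 + 0.32·2.220000 = -0.789600
s=0.320000, u=-0.789600: f=1.473050 → u ← -0.789600 + 0.32·1.473050 = -0.318224
s=0.640000, u=-0.318224: f=0.895733 → u ← -0.318224 + 0.32·0.895733 = -0.031590
u(0.96) ≈ -0.0316

-0.0316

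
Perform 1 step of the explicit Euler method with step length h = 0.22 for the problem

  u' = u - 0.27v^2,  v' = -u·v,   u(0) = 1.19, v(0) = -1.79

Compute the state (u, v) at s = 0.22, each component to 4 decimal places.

Euler on (u,v): u_{n+1} = u_n + h·u', v_{n+1} = v_n + h·v'.
0.000000: (1.190000, -1.790000); f=(0.324893, 2.130100) → (1.261476, -1.321378)
(u(0.22), v(0.22)) ≈ (1.2615, -1.3214)

1.2615, -1.3214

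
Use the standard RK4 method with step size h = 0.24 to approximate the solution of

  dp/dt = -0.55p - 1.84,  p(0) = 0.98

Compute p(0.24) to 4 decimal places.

0.4451

RK4: k1 = f(t_n, p_n); k2 = f(t_n + h/2, p_n + (h/2)·k1); k3 = f(t_n + h/2, p_n + (h/2)·k2); k4 = f(t_n + h, p_n + h·k3); p_{n+1} = p_n + (h/6)·(k1 + 2k2 + 2k3 + k4).
t=0.000000, p=0.980000:
  k1 = f(0.000000, 0.980000) = -2.379000
  k2 = f(0.120000, 0.694520) = -2.221986
  k3 = f(0.120000, 0.713362) = -2.232349
  k4 = f(0.240000, 0.444236) = -2.084330
  p ← 0.980000 + (0.24/6)·(k1 + 2k2 + 2k3 + k4) = 0.445120
p(0.24) ≈ 0.4451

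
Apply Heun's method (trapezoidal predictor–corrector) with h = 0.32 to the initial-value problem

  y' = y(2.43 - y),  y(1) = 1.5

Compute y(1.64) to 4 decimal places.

2.1192

Heun: k1 = f(t_n, y_n); k2 = f(t_n + h, y_n + h·k1); y_{n+1} = y_n + (h/2)·(k1 + k2).
t=1.000000, y=1.500000:
  k1 = f(1.000000, 1.500000) = 1.395000
  k2 = f(1.320000, 1.946400) = 0.941279
  y ← 1.500000 + (0.32/2)·(1.395000 + 0.941279) = 1.873805
t=1.320000, y=1.873805:
  k1 = f(1.320000, 1.873805) = 1.042201
  k2 = f(1.640000, 2.207309) = 0.491548
  y ← 1.873805 + (0.32/2)·(1.042201 + 0.491548) = 2.119204
y(1.64) ≈ 2.1192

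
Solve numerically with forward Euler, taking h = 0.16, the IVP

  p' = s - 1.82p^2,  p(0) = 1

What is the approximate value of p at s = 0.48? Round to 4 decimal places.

0.5386

Euler: p_{n+1} = p_n + h·f(s_n, p_n).
s=0.000000, p=1.000000: f=-1.820000 → p ← 1.000000 + 0.16·(-1.820000) = 0.708800
s=0.160000, p=0.708800: f=-0.754363 → p ← 0.708800 + 0.16·(-0.754363) = 0.588102
s=0.320000, p=0.588102: f=-0.309472 → p ← 0.588102 + 0.16·(-0.309472) = 0.538586
p(0.48) ≈ 0.5386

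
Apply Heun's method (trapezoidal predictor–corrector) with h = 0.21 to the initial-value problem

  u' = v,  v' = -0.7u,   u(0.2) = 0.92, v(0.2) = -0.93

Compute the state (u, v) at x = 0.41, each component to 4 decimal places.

0.7105, -1.0509

Heun on (u,v): k1 = f(x_n, state_n); k2 = f(x_n + h, state_n + h·k1); state_{n+1} = state_n + (h/2)·(k1 + k2).
0.200000: (0.920000, -0.930000)
  k1 = (-0.930000, -0.644000)
  predictor → (0.724700, -1.065240)
  k2 = (-1.065240, -0.507290)
  → (0.710500, -1.050885)
(u(0.41), v(0.41)) ≈ (0.7105, -1.0509)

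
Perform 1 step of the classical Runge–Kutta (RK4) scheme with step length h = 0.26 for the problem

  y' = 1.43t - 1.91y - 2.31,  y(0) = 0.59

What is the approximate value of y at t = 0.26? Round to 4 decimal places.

RK4: k1 = f(t_n, y_n); k2 = f(t_n + h/2, y_n + (h/2)·k1); k3 = f(t_n + h/2, y_n + (h/2)·k2); k4 = f(t_n + h, y_n + h·k3); y_{n+1} = y_n + (h/6)·(k1 + 2k2 + 2k3 + k4).
t=0.000000, y=0.590000:
  k1 = f(0.000000, 0.590000) = -3.436900
  k2 = f(0.130000, 0.143203) = -2.397618
  k3 = f(0.130000, 0.278310) = -2.655672
  k4 = f(0.260000, -0.100475) = -1.746294
  y ← 0.590000 + (0.26/6)·(k1 + 2k2 + 2k3 + k4) = -0.072557
y(0.26) ≈ -0.0726

-0.0726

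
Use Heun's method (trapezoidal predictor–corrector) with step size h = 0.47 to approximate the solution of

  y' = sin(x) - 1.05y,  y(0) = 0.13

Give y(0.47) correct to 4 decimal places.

0.1881

Heun: k1 = f(x_n, y_n); k2 = f(x_n + h, y_n + h·k1); y_{n+1} = y_n + (h/2)·(k1 + k2).
x=0.000000, y=0.130000:
  k1 = f(0.000000, 0.130000) = -0.136500
  k2 = f(0.470000, 0.065845) = 0.383749
  y ← 0.130000 + (0.47/2)·(-0.136500 + 0.383749) = 0.188104
y(0.47) ≈ 0.1881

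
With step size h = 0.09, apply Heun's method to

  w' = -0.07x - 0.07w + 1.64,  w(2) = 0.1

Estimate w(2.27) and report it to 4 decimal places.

0.4968

Heun: k1 = f(x_n, w_n); k2 = f(x_n + h, w_n + h·k1); w_{n+1} = w_n + (h/2)·(k1 + k2).
x=2.000000, w=0.100000:
  k1 = f(2.000000, 0.100000) = 1.493000
  k2 = f(2.090000, 0.234370) = 1.477294
  w ← 0.100000 + (0.09/2)·(1.493000 + 1.477294) = 0.233663
x=2.090000, w=0.233663:
  k1 = f(2.090000, 0.233663) = 1.477344
  k2 = f(2.180000, 0.366624) = 1.461736
  w ← 0.233663 + (0.09/2)·(1.477344 + 1.461736) = 0.365922
x=2.180000, w=0.365922:
  k1 = f(2.180000, 0.365922) = 1.461785
  k2 = f(2.270000, 0.497483) = 1.446276
  w ← 0.365922 + (0.09/2)·(1.461785 + 1.446276) = 0.496785
w(2.27) ≈ 0.4968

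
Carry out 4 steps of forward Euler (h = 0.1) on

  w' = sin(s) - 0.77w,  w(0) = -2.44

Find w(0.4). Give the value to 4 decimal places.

Euler: w_{n+1} = w_n + h·f(s_n, w_n).
s=0.000000, w=-2.440000: f=1.878800 → w ← -2.440000 + 0.1·1.878800 = -2.252120
s=0.100000, w=-2.252120: f=1.833966 → w ← -2.252120 + 0.1·1.833966 = -2.068723
s=0.200000, w=-2.068723: f=1.791586 → w ← -2.068723 + 0.1·1.791586 = -1.889565
s=0.300000, w=-1.889565: f=1.750485 → w ← -1.889565 + 0.1·1.750485 = -1.714516
w(0.4) ≈ -1.7145

-1.7145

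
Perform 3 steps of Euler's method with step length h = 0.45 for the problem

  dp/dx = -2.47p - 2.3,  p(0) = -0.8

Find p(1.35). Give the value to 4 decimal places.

-0.9314

Euler: p_{n+1} = p_n + h·f(x_n, p_n).
x=0.000000, p=-0.800000: f=-0.324000 → p ← -0.800000 + 0.45·(-0.324000) = -0.945800
x=0.450000, p=-0.945800: f=0.036126 → p ← -0.945800 + 0.45·0.036126 = -0.929543
x=0.900000, p=-0.929543: f=-0.004028 → p ← -0.929543 + 0.45·(-0.004028) = -0.931356
p(1.35) ≈ -0.9314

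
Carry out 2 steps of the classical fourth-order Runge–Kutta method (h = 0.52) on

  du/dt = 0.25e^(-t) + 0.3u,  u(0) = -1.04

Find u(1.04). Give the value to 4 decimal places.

-1.2260

RK4: k1 = f(t_n, u_n); k2 = f(t_n + h/2, u_n + (h/2)·k1); k3 = f(t_n + h/2, u_n + (h/2)·k2); k4 = f(t_n + h, u_n + h·k3); u_{n+1} = u_n + (h/6)·(k1 + 2k2 + 2k3 + k4).
t=0.000000, u=-1.040000:
  k1 = f(0.000000, -1.040000) = -0.062000
  k2 = f(0.260000, -1.056120) = -0.124073
  k3 = f(0.260000, -1.072259) = -0.128915
  k4 = f(0.520000, -1.107036) = -0.183481
  u ← -1.040000 + (0.52/6)·(k1 + 2k2 + 2k3 + k4) = -1.105126
t=0.520000, u=-1.105126:
  k1 = f(0.520000, -1.105126) = -0.182908
  k2 = f(0.780000, -1.152682) = -0.231203
  k3 = f(0.780000, -1.165239) = -0.234970
  k4 = f(1.040000, -1.227311) = -0.279830
  u ← -1.105126 + (0.52/6)·(k1 + 2k2 + 2k3 + k4) = -1.226034
u(1.04) ≈ -1.2260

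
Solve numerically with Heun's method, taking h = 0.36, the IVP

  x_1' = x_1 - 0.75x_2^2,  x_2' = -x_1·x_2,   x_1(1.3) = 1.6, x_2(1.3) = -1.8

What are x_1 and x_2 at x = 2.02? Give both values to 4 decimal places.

Heun on (x_1,x_2): k1 = f(x_n, state_n); k2 = f(x_n + h, state_n + h·k1); state_{n+1} = state_n + (h/2)·(k1 + k2).
1.300000: (1.600000, -1.800000)
  k1 = (-0.830000, 2.880000)
  predictor → (1.301200, -0.763200)
  k2 = (0.864344, 0.993076)
  → (1.606182, -1.102846)
1.660000: (1.606182, -1.102846)
  k1 = (0.693979, 1.771372)
  predictor → (1.856015, -0.465152)
  k2 = (1.693739, 0.863330)
  → (2.035971, -0.628600)
(x_1(2.02), x_2(2.02)) ≈ (2.0360, -0.6286)

2.0360, -0.6286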